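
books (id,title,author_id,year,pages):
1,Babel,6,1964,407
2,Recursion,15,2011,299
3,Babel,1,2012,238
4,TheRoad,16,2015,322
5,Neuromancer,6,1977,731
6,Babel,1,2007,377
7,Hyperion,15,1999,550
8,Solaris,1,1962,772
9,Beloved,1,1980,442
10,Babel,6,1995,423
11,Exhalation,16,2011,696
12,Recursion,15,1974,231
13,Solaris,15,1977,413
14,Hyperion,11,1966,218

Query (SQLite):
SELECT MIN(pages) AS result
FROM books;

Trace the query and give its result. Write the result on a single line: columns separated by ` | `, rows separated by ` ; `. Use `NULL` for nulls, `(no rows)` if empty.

218

All pages values: [407, 299, 238, 322, 731, 377, 550, 772, 442, 423, 696, 231, 413, 218].
MIN of non-NULL values = 218.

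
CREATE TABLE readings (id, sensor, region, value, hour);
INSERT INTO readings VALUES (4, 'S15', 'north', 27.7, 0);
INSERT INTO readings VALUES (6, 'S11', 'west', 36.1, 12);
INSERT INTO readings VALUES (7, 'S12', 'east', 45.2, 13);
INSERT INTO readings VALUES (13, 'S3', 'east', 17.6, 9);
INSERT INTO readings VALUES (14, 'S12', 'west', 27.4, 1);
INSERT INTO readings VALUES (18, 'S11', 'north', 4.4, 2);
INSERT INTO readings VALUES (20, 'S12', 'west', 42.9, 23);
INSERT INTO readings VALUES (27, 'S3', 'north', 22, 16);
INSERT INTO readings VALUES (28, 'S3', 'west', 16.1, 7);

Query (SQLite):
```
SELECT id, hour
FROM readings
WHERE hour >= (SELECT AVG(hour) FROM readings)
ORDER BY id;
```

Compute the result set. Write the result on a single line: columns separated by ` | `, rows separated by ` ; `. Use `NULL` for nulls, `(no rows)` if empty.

6 | 12 ; 7 | 13 ; 20 | 23 ; 27 | 16

Scalar subquery: AVG(hour) over all readings rows = 9.222222 (≈; comparison uses full precision).
Keep rows where hour >= that value.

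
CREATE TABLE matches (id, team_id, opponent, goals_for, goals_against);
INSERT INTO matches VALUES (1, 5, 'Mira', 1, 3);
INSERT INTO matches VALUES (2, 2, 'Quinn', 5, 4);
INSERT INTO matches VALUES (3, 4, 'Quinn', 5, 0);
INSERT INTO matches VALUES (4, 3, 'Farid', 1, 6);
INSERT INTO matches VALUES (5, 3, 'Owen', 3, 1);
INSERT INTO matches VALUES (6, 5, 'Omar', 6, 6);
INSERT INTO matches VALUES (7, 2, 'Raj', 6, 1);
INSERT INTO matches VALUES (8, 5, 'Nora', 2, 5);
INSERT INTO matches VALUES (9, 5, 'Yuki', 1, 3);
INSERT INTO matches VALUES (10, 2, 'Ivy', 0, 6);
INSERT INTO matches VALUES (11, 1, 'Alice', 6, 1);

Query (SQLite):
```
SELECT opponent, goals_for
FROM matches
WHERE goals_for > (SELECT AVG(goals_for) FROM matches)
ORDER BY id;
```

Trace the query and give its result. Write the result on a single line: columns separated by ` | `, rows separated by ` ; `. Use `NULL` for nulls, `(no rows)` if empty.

Quinn | 5 ; Quinn | 5 ; Omar | 6 ; Raj | 6 ; Alice | 6

Scalar subquery: AVG(goals_for) over all matches rows = 3.272727 (≈; comparison uses full precision).
Keep rows where goals_for > that value.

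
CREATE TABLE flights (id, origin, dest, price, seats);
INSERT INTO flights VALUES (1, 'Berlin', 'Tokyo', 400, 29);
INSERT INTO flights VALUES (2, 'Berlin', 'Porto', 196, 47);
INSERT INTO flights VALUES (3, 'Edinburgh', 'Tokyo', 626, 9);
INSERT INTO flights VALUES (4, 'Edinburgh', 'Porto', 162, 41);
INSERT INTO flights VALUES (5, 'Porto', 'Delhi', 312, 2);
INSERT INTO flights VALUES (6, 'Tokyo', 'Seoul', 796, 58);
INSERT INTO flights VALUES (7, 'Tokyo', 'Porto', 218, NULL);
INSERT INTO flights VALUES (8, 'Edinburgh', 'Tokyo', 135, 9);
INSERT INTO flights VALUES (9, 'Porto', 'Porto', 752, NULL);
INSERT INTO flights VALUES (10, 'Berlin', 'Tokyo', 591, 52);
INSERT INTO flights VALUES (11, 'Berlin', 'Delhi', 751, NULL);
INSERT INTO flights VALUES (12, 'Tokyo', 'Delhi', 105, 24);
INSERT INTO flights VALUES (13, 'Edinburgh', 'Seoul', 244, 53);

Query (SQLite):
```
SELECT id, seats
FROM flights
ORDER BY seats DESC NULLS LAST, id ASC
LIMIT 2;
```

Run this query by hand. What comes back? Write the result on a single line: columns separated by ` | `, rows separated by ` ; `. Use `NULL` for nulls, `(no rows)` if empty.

6 | 58 ; 13 | 53

Sort by seats desc, tiebreak id asc: (58, id=6), (53, id=13), (52, id=10), (47, id=2), (41, id=4) …. Take first 2.
NULLS LAST: NULL seats rows go after all non-NULL rows (among themselves ordered by id asc).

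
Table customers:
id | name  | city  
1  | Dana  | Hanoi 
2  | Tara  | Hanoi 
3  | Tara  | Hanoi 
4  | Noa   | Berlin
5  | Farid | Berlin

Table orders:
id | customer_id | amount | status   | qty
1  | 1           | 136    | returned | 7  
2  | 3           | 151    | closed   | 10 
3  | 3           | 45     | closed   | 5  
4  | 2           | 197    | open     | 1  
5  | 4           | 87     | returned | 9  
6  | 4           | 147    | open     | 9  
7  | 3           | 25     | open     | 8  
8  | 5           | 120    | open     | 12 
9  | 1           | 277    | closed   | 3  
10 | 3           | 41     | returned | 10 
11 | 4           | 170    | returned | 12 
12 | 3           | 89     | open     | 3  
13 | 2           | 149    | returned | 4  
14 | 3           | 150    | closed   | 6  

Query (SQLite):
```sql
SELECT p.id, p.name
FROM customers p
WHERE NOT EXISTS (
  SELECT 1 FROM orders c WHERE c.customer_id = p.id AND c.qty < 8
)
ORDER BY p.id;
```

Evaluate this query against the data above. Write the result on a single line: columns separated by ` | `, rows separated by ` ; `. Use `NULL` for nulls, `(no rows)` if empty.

4 | Noa ; 5 | Farid

For each customers row, check whether any orders with matching customer_id has qty < 8.
Keep rows where that is false.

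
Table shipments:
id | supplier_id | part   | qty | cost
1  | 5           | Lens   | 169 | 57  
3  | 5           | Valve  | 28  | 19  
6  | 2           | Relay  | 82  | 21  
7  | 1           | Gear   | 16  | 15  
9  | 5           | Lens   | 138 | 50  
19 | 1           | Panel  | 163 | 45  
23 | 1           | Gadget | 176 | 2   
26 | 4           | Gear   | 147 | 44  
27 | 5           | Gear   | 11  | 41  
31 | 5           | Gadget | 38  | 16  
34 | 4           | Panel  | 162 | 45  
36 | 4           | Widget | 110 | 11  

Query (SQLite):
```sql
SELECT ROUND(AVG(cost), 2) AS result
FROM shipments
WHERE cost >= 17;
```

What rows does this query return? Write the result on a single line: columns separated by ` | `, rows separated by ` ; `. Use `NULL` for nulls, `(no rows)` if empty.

40.25

Rows where cost >= 17 → cost values: [57, 19, 21, 50, 45, 44, 41, 45].
AVG = 322 / 8 (rounded to 2 dp).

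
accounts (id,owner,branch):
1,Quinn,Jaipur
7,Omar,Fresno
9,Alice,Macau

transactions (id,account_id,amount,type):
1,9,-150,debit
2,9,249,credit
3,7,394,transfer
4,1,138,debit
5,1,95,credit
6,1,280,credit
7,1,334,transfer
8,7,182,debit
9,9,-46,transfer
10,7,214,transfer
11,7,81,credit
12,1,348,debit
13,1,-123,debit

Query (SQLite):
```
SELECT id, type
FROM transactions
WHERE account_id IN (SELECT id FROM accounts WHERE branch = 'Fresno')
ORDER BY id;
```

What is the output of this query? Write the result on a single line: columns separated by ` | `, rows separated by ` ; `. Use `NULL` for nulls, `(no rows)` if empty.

3 | transfer ; 8 | debit ; 10 | transfer ; 11 | credit

Inner query: accounts.id where branch = 'Fresno'.
Outer: keep transactions rows whose account_id is in that set.
Inner query → {7}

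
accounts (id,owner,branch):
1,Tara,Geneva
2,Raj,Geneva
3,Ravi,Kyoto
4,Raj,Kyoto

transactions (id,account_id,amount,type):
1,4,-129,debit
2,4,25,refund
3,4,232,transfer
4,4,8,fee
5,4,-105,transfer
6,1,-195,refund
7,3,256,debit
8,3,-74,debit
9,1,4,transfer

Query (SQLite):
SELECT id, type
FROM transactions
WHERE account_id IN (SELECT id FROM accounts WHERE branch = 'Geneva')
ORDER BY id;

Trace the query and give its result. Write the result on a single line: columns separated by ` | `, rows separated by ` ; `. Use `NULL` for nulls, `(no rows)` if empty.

6 | refund ; 9 | transfer

Inner query: accounts.id where branch = 'Geneva'.
Outer: keep transactions rows whose account_id is in that set.
Inner query → {1, 2}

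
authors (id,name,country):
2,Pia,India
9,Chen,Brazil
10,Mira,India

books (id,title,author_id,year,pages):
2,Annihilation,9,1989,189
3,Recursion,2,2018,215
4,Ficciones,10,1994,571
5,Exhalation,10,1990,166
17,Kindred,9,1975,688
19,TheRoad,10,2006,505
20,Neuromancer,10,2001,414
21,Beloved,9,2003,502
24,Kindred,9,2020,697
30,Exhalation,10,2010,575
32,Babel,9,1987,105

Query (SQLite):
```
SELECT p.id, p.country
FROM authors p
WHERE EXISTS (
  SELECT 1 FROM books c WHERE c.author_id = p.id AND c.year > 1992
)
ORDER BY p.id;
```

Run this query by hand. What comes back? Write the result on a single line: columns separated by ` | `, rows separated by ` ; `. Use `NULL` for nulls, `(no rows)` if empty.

2 | India ; 9 | Brazil ; 10 | India

For each authors row, check whether any books with matching author_id has year > 1992.
Keep rows where that is true.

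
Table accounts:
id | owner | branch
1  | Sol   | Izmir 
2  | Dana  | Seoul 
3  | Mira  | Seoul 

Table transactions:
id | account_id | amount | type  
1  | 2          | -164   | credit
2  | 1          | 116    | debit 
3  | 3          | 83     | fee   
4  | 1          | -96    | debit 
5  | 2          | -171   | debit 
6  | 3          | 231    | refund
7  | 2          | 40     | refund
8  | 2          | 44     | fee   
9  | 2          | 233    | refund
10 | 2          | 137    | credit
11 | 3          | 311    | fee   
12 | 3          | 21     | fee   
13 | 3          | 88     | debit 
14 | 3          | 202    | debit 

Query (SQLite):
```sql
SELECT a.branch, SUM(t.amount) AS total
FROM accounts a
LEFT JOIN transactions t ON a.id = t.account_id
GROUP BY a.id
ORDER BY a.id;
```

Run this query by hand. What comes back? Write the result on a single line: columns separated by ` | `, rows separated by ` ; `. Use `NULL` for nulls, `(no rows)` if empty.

Izmir | 20 ; Seoul | 119 ; Seoul | 936

LEFT JOIN keeps every accounts row; unmatched ones get NULL for transactions columns.
Group by accounts.id and compute SUM(t.amount). SUM over an all-NULL group is NULL.
  1: ids {2, 4} → SUM(t.amount)=20
  2: ids {1, 5, 7, 8, 9, 10} → SUM(t.amount)=119
  3: ids {3, 6, 11, 12, 13, 14} → SUM(t.amount)=936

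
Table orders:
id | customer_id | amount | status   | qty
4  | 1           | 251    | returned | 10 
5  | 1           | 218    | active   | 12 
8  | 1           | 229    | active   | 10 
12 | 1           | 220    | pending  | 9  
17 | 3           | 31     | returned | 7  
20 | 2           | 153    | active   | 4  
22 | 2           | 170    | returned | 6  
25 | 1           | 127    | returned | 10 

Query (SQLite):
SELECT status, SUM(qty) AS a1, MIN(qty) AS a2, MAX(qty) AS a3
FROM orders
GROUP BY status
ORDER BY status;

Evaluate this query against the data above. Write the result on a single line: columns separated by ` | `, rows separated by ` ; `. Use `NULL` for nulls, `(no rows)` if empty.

active | 26 | 4 | 12 ; pending | 9 | 9 | 9 ; returned | 33 | 6 | 10

Group orders by status.
Per group compute: SUM(qty), MIN(qty), MAX(qty).
  active: ids {5, 8, 20} → SUM(qty)=26, MIN(qty)=4, MAX(qty)=12
  pending: ids {12} → SUM(qty)=9, MIN(qty)=9, MAX(qty)=9
  returned: ids {4, 17, 22, 25} → SUM(qty)=33, MIN(qty)=6, MAX(qty)=10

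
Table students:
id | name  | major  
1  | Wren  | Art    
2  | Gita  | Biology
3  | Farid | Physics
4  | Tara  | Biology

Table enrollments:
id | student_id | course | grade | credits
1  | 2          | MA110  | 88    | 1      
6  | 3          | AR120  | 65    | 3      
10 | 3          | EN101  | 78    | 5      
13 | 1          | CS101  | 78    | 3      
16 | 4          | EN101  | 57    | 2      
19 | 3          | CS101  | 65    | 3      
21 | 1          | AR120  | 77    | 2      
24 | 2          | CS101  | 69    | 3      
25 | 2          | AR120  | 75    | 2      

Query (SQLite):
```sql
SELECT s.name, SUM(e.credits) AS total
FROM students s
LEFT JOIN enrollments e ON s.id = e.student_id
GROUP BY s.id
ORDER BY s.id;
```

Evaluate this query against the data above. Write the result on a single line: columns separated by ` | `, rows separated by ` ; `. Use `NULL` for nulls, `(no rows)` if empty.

LEFT JOIN keeps every students row; unmatched ones get NULL for enrollments columns.
Group by students.id and compute SUM(e.credits). SUM over an all-NULL group is NULL.
  1: ids {13, 21} → SUM(e.credits)=5
  2: ids {1, 24, 25} → SUM(e.credits)=6
  3: ids {6, 10, 19} → SUM(e.credits)=11
  4: ids {16} → SUM(e.credits)=2

Wren | 5 ; Gita | 6 ; Farid | 11 ; Tara | 2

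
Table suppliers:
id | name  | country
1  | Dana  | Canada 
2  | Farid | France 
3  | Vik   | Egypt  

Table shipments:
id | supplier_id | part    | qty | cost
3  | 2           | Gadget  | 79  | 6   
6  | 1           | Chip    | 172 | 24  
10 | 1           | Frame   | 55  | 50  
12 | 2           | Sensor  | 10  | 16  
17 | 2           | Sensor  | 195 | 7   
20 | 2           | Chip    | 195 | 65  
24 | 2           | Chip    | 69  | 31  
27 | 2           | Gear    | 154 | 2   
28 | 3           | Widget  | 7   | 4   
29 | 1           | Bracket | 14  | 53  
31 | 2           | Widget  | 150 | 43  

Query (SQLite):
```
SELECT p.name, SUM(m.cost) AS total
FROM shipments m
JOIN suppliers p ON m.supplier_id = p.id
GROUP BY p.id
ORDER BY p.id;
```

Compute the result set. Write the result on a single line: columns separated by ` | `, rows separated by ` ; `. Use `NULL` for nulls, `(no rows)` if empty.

Dana | 127 ; Farid | 170 ; Vik | 4

Join each shipments row to its suppliers via supplier_id.
Group joined rows by suppliers.id; compute SUM(m.cost) per group.
  1: ids {6, 10, 29} → SUM(m.cost)=127
  2: ids {3, 12, 17, 20, 24, 27, 31} → SUM(m.cost)=170
  3: ids {28} → SUM(m.cost)=4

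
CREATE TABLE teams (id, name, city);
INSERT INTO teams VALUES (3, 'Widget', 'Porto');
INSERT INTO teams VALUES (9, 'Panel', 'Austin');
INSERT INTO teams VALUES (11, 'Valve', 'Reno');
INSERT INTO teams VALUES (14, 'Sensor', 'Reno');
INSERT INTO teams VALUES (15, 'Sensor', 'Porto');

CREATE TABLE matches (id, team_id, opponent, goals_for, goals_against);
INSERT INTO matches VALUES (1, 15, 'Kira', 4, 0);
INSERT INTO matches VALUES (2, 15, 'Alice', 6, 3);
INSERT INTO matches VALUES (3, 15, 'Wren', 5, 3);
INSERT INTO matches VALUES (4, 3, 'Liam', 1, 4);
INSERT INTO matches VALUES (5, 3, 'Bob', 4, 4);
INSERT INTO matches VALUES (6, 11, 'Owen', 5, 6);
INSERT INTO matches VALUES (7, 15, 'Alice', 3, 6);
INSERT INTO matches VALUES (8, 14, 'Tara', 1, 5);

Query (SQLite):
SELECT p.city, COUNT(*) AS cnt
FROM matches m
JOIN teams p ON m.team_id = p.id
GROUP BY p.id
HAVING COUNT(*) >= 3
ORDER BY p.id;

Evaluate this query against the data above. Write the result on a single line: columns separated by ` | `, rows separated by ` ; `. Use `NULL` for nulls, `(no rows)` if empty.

Join each matches row to its teams via team_id.
Group joined rows by teams.id; compute COUNT(*) per group.
HAVING: keep groups with count ≥ 3.
  3: ids {4, 5} → COUNT(*)=2
  11: ids {6} → COUNT(*)=1
  14: ids {8} → COUNT(*)=1
  15: ids {1, 2, 3, 7} → COUNT(*)=4

Porto | 4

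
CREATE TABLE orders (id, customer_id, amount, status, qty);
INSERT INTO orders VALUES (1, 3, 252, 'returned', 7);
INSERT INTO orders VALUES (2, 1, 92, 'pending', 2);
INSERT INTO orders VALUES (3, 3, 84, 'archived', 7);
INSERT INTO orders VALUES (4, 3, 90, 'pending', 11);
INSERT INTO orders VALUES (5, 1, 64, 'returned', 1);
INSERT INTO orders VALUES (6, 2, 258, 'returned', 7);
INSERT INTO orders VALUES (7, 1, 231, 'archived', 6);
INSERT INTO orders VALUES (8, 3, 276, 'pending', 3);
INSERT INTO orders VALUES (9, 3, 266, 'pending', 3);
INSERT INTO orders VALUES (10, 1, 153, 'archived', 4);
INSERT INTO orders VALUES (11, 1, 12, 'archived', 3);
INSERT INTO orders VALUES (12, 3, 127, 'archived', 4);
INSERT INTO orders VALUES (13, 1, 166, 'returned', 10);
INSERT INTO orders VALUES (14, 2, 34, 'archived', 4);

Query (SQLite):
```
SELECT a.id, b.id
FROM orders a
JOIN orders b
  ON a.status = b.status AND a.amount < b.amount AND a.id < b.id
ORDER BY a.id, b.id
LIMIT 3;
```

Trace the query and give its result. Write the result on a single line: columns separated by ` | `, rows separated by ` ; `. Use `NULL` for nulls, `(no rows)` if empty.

1 | 6 ; 2 | 8 ; 2 | 9

Pairs (a,b) with same status, a.amount < b.amount, a.id < b.id.
status groups: archived:{3,7,10,11,12,14} pending:{2,4,8,9} returned:{1,5,6,13}
Ordered by (a.id, b.id); first 3.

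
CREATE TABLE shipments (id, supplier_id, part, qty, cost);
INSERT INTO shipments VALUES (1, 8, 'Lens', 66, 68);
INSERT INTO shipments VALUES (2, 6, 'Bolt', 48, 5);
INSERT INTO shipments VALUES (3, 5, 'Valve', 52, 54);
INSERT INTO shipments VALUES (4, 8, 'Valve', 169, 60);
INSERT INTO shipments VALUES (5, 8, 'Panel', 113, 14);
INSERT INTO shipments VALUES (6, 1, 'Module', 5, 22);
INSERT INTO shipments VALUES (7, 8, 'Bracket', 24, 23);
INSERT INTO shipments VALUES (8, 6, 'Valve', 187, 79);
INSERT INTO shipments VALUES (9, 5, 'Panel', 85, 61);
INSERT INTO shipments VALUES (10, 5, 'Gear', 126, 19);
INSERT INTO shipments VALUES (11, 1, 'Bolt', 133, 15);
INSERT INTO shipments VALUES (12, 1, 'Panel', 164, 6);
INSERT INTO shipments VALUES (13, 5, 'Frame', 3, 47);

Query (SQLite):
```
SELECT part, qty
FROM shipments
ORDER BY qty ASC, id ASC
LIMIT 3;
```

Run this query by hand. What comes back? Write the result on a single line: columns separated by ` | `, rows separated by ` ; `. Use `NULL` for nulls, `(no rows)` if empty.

Frame | 3 ; Module | 5 ; Bracket | 24

Sort by qty asc, tiebreak id asc: (3, id=13), (5, id=6), (24, id=7), (48, id=2), (52, id=3), (66, id=1) …. Take first 3.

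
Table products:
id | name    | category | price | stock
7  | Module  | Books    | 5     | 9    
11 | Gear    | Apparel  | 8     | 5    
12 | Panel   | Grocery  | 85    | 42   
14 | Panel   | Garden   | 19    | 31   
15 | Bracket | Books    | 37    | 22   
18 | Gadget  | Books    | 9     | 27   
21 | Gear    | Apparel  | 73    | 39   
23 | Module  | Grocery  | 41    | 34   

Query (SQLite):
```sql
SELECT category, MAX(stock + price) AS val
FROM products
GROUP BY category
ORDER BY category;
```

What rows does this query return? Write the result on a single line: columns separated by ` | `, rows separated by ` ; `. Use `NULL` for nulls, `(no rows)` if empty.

Apparel | 112 ; Books | 59 ; Garden | 50 ; Grocery | 127

For each row compute stock + price.
Group by category; take MAX of the expression per group.
  Apparel: ids {11, 21} → MAX(stock + price)=112
  Books: ids {7, 15, 18} → MAX(stock + price)=59
  Garden: ids {14} → MAX(stock + price)=50
  Grocery: ids {12, 23} → MAX(stock + price)=127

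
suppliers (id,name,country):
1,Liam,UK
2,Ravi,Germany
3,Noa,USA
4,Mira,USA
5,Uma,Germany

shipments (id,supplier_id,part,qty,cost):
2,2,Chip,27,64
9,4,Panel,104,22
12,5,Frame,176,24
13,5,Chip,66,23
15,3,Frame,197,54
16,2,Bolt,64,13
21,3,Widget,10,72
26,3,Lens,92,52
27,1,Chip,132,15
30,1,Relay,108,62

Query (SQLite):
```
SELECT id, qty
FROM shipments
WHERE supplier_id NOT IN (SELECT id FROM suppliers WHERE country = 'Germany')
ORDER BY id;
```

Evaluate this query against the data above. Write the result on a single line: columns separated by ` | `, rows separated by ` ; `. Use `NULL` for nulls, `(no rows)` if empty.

9 | 104 ; 15 | 197 ; 21 | 10 ; 26 | 92 ; 27 | 132 ; 30 | 108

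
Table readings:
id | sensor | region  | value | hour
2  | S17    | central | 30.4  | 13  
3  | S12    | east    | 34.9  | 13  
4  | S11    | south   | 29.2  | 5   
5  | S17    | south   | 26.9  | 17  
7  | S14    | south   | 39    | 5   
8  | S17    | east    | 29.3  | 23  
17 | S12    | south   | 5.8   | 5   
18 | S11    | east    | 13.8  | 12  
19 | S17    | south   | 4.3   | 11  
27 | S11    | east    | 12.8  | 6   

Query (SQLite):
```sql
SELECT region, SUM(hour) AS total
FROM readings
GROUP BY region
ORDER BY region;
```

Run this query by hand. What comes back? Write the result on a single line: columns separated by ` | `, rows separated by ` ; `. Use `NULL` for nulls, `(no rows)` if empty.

Partition readings by region; compute SUM(hour) within each group.
  central: ids {2} → SUM(hour)=13
  east: ids {3, 8, 18, 27} → SUM(hour)=54
  south: ids {4, 5, 7, 17, 19} → SUM(hour)=43

central | 13 ; east | 54 ; south | 43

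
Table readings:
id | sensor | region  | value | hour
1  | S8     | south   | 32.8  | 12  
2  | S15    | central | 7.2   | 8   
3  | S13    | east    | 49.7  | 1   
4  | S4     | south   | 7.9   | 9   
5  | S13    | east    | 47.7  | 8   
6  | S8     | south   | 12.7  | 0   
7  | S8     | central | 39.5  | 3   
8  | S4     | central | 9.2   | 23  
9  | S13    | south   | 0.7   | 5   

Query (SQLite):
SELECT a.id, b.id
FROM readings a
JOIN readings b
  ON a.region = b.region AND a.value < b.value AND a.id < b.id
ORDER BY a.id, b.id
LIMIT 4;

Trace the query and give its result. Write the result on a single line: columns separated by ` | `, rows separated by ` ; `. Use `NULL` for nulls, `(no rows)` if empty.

2 | 7 ; 2 | 8 ; 4 | 6

Pairs (a,b) with same region, a.value < b.value, a.id < b.id.
region groups: central:{2,7,8} east:{3,5} south:{1,4,6,9}
Ordered by (a.id, b.id); first 4.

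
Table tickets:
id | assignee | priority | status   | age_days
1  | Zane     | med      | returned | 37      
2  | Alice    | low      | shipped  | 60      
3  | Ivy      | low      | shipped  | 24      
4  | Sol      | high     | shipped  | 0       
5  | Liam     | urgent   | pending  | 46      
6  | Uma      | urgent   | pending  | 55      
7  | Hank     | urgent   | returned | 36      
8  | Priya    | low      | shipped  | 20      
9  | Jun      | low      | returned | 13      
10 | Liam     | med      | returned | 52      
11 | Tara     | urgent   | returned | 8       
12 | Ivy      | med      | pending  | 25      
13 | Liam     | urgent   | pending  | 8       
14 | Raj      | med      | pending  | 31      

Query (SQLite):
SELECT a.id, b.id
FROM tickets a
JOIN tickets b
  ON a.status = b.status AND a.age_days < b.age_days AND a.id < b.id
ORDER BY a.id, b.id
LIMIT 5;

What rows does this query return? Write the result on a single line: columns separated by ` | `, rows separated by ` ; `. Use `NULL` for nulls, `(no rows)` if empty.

Pairs (a,b) with same status, a.age_days < b.age_days, a.id < b.id.
status groups: pending:{5,6,12,13,14} returned:{1,7,9,10,11} shipped:{2,3,4,8}
Ordered by (a.id, b.id); first 5.

1 | 10 ; 4 | 8 ; 5 | 6 ; 7 | 10 ; 9 | 10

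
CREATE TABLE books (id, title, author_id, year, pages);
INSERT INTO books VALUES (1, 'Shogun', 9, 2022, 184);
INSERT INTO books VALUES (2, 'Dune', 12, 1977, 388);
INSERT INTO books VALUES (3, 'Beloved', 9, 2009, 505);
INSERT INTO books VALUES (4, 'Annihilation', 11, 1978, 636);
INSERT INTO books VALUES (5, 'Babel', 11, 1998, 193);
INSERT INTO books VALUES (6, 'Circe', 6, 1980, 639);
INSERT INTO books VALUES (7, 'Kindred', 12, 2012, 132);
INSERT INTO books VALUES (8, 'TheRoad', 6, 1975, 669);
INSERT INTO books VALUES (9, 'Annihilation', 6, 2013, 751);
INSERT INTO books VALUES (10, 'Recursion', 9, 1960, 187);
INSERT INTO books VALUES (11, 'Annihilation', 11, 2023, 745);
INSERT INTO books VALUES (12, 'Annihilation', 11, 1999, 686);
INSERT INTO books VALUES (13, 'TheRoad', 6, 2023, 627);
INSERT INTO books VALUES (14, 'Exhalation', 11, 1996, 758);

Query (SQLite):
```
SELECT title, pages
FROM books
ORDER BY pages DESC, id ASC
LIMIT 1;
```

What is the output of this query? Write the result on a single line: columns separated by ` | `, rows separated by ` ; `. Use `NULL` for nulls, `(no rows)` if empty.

Exhalation | 758

Sort by pages desc, tiebreak id asc: (758, id=14), (751, id=9), (745, id=11), (686, id=12) …. Take first 1.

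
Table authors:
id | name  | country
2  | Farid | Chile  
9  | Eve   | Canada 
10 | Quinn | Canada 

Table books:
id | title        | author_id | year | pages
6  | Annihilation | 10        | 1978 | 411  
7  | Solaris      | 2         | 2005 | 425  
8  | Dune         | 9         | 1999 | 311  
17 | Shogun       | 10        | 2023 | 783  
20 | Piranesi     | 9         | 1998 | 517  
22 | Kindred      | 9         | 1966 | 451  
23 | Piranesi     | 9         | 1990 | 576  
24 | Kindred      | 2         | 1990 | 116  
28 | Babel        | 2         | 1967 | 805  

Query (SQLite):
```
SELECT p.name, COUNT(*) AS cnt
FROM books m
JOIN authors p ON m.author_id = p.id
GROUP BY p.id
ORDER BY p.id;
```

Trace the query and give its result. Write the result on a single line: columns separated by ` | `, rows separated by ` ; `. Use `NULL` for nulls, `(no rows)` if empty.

Farid | 3 ; Eve | 4 ; Quinn | 2

Join each books row to its authors via author_id.
Group joined rows by authors.id; compute COUNT(*) per group.
  2: ids {7, 24, 28} → COUNT(*)=3
  9: ids {8, 20, 22, 23} → COUNT(*)=4
  10: ids {6, 17} → COUNT(*)=2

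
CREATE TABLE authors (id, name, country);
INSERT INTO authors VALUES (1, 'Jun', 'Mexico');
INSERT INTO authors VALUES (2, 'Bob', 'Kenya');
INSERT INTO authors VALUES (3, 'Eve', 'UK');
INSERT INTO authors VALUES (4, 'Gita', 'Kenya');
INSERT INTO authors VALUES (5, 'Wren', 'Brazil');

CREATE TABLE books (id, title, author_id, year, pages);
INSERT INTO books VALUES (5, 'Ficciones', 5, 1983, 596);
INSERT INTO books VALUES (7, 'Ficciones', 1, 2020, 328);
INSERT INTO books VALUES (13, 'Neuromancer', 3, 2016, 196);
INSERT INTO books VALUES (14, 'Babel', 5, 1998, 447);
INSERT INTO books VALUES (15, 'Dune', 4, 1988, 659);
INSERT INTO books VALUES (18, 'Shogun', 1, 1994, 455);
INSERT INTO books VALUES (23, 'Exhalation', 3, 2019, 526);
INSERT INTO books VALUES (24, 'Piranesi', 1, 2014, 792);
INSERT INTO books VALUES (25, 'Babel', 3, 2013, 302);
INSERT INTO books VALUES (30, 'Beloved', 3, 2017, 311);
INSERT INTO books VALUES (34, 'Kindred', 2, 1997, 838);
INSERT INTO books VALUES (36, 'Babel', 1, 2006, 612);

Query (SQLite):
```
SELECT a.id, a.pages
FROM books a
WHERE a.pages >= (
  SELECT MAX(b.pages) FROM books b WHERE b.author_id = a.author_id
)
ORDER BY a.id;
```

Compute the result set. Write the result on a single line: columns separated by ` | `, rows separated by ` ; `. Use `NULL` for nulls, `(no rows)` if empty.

5 | 596 ; 15 | 659 ; 23 | 526 ; 24 | 792 ; 34 | 838

For each books row a, compute MAX(pages) over rows sharing a.author_id.
Keep row a if a.pages >= that per-group MAX.
  author_id=1: MAX(pages) = 792
  author_id=2: MAX(pages) = 838
  author_id=3: MAX(pages) = 526
  author_id=4: MAX(pages) = 659
  author_id=5: MAX(pages) = 596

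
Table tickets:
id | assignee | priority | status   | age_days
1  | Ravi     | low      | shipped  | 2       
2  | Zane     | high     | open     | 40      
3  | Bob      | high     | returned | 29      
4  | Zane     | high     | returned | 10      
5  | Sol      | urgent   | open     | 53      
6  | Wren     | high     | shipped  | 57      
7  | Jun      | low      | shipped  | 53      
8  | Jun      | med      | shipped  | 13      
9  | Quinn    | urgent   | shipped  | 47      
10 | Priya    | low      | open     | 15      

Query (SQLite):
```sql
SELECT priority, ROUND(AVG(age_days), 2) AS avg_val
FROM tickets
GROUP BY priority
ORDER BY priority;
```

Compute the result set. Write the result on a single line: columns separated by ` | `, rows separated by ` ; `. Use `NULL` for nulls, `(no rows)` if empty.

high | 34 ; low | 23.33 ; med | 13 ; urgent | 50

Partition tickets by priority; compute ROUND(AVG(age_days), 2) within each group.
  high: ids {2, 3, 4, 6} → ROUND(AVG(age_days), 2)=34
  low: ids {1, 7, 10} → ROUND(AVG(age_days), 2)=23.33
  med: ids {8} → ROUND(AVG(age_days), 2)=13
  urgent: ids {5, 9} → ROUND(AVG(age_days), 2)=50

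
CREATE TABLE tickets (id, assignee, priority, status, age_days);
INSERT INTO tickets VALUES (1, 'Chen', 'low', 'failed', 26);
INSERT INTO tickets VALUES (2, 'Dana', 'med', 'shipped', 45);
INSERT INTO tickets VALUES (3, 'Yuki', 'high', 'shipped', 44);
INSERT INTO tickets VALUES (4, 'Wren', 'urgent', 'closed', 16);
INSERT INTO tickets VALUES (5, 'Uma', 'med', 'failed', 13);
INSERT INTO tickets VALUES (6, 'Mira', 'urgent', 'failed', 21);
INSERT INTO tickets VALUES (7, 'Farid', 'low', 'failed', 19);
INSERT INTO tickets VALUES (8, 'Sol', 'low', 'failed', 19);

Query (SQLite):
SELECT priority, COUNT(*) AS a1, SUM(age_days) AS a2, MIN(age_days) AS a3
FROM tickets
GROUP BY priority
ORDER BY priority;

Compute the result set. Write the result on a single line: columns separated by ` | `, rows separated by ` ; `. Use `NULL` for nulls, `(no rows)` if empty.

high | 1 | 44 | 44 ; low | 3 | 64 | 19 ; med | 2 | 58 | 13 ; urgent | 2 | 37 | 16

Group tickets by priority.
Per group compute: COUNT(*), SUM(age_days), MIN(age_days).
  high: ids {3} → COUNT(*)=1, SUM(age_days)=44, MIN(age_days)=44
  low: ids {1, 7, 8} → COUNT(*)=3, SUM(age_days)=64, MIN(age_days)=19
  med: ids {2, 5} → COUNT(*)=2, SUM(age_days)=58, MIN(age_days)=13
  urgent: ids {4, 6} → COUNT(*)=2, SUM(age_days)=37, MIN(age_days)=16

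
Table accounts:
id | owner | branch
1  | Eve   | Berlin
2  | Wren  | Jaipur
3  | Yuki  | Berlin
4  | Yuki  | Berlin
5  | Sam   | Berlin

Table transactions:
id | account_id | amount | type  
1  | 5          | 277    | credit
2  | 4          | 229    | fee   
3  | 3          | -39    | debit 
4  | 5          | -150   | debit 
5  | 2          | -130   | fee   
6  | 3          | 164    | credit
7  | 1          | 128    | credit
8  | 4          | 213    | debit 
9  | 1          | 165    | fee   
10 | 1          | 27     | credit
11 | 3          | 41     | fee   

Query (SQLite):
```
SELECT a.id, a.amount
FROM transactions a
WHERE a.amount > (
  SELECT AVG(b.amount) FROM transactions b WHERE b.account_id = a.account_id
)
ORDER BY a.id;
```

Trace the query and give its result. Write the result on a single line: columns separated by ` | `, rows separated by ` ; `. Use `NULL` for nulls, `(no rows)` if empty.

For each transactions row a, compute AVG(amount) over rows sharing a.account_id.
Keep row a if a.amount > that per-group AVG.
  account_id=1: AVG(amount) = 106.666667
  account_id=2: AVG(amount) = -130.0
  account_id=3: AVG(amount) = 55.333333
  account_id=4: AVG(amount) = 221.0
  account_id=5: AVG(amount) = 63.5

1 | 277 ; 2 | 229 ; 6 | 164 ; 7 | 128 ; 9 | 165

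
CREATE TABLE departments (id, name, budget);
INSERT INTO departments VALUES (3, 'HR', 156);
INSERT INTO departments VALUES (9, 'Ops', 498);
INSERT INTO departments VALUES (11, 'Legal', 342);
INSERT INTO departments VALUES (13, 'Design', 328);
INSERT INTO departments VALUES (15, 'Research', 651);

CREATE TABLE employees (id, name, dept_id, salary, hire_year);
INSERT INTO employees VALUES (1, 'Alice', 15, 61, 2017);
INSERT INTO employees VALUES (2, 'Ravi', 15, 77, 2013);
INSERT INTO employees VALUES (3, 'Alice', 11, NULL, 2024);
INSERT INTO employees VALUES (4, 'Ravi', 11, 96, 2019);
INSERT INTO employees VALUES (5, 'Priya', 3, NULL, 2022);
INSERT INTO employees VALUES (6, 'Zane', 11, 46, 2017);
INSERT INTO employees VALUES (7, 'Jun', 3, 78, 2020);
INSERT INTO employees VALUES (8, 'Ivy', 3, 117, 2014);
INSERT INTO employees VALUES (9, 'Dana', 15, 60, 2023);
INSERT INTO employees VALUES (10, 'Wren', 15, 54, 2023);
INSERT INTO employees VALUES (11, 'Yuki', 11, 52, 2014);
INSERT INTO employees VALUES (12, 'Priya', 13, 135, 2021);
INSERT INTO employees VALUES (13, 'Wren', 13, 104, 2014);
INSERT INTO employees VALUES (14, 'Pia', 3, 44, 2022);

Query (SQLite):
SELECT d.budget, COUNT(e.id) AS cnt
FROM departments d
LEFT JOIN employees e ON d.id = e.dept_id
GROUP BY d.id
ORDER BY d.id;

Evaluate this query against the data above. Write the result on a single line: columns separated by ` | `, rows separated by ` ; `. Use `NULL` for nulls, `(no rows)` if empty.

LEFT JOIN keeps every departments row; unmatched ones get NULL for employees columns.
Group by departments.id and compute COUNT(e.id). COUNT(col) of an all-NULL group is 0.
  3: ids {5, 7, 8, 14} → COUNT(e.id)=4
  9: ids {—} → COUNT(e.id)=0
  11: ids {3, 4, 6, 11} → COUNT(e.id)=4
  13: ids {12, 13} → COUNT(e.id)=2
  15: ids {1, 2, 9, 10} → COUNT(e.id)=4

156 | 4 ; 498 | 0 ; 342 | 4 ; 328 | 2 ; 651 | 4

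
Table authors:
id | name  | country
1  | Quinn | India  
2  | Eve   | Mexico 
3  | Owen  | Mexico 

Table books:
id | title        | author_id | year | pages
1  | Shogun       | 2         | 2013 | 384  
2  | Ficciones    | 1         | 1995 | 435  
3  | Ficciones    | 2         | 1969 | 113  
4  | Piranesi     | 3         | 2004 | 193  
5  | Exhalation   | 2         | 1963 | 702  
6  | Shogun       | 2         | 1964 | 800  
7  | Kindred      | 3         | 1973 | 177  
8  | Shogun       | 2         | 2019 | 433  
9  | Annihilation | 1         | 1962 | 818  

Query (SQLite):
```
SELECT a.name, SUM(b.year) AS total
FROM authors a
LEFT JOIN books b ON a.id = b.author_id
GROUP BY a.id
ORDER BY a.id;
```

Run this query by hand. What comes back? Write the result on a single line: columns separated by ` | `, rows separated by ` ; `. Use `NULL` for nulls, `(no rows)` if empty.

Quinn | 3957 ; Eve | 9928 ; Owen | 3977

LEFT JOIN keeps every authors row; unmatched ones get NULL for books columns.
Group by authors.id and compute SUM(b.year). SUM over an all-NULL group is NULL.
  1: ids {2, 9} → SUM(b.year)=3957
  2: ids {1, 3, 5, 6, 8} → SUM(b.year)=9928
  3: ids {4, 7} → SUM(b.year)=3977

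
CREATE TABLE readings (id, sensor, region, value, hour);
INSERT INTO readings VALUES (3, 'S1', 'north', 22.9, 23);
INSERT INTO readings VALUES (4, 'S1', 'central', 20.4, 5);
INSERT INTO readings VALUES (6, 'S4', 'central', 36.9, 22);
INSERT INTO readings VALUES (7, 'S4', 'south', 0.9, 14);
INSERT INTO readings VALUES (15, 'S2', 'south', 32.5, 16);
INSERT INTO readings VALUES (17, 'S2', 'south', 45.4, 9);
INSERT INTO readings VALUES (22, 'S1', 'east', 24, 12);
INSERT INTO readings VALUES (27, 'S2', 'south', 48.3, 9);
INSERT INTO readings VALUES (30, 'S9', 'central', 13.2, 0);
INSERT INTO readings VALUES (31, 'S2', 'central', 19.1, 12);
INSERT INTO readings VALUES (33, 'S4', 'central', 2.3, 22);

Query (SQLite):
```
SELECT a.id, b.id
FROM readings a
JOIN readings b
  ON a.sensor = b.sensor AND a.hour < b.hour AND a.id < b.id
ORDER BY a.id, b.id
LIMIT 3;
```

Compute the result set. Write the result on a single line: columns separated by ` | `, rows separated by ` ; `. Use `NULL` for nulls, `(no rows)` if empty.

4 | 22 ; 7 | 33 ; 17 | 31

Pairs (a,b) with same sensor, a.hour < b.hour, a.id < b.id.
sensor groups: S1:{3,4,22} S2:{15,17,27,31} S4:{6,7,33} S9:{30}
Ordered by (a.id, b.id); first 3.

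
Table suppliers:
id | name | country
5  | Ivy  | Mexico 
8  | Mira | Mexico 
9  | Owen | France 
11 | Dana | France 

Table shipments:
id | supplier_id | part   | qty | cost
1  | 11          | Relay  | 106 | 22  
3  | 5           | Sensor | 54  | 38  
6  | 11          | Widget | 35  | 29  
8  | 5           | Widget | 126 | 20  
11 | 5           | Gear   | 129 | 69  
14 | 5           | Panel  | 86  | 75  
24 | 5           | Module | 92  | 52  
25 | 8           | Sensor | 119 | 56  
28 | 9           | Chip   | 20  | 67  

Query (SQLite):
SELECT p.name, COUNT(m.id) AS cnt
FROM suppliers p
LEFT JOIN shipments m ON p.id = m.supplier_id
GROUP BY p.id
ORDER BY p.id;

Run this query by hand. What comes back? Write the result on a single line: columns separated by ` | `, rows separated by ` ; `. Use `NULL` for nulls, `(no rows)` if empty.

LEFT JOIN keeps every suppliers row; unmatched ones get NULL for shipments columns.
Group by suppliers.id and compute COUNT(m.id). COUNT(col) of an all-NULL group is 0.
  5: ids {3, 8, 11, 14, 24} → COUNT(m.id)=5
  8: ids {25} → COUNT(m.id)=1
  9: ids {28} → COUNT(m.id)=1
  11: ids {1, 6} → COUNT(m.id)=2

Ivy | 5 ; Mira | 1 ; Owen | 1 ; Dana | 2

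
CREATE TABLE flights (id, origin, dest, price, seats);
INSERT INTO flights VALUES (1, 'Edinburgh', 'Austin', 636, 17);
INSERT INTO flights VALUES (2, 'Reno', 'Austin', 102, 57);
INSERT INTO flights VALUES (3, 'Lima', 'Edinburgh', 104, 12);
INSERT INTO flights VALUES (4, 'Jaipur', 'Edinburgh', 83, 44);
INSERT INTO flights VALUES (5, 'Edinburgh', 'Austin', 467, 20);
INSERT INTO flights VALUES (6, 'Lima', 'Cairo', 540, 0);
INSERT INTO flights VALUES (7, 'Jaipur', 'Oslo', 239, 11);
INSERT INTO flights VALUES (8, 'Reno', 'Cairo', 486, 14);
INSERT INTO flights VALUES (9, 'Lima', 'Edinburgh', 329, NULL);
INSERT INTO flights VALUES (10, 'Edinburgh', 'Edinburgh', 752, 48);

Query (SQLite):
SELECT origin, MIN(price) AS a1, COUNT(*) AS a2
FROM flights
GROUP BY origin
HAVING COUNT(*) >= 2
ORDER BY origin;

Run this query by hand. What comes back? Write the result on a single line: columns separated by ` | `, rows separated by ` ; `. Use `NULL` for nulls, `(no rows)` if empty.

Edinburgh | 467 | 3 ; Jaipur | 83 | 2 ; Lima | 104 | 3 ; Reno | 102 | 2

Group flights by origin.
Per group compute: MIN(price), COUNT(*).
HAVING: drop groups with fewer than 2 rows.
  Edinburgh: ids {1, 5, 10} → MIN(price)=467, COUNT(*)=3
  Jaipur: ids {4, 7} → MIN(price)=83, COUNT(*)=2
  Lima: ids {3, 6, 9} → MIN(price)=104, COUNT(*)=3
  Reno: ids {2, 8} → MIN(price)=102, COUNT(*)=2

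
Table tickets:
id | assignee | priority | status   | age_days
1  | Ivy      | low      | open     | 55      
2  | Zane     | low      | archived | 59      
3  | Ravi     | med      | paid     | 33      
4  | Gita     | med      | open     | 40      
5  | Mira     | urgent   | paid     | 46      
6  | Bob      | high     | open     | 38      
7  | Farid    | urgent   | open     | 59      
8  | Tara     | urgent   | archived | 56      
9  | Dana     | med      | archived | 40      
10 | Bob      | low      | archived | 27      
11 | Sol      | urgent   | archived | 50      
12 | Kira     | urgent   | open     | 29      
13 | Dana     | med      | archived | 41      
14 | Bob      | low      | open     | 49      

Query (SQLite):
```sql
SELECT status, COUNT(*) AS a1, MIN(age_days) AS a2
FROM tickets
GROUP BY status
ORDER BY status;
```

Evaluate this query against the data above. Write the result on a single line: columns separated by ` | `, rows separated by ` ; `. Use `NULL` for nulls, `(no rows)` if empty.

Group tickets by status.
Per group compute: COUNT(*), MIN(age_days).
  archived: ids {2, 8, 9, 10, 11, 13} → COUNT(*)=6, MIN(age_days)=27
  open: ids {1, 4, 6, 7, 12, 14} → COUNT(*)=6, MIN(age_days)=29
  paid: ids {3, 5} → COUNT(*)=2, MIN(age_days)=33

archived | 6 | 27 ; open | 6 | 29 ; paid | 2 | 33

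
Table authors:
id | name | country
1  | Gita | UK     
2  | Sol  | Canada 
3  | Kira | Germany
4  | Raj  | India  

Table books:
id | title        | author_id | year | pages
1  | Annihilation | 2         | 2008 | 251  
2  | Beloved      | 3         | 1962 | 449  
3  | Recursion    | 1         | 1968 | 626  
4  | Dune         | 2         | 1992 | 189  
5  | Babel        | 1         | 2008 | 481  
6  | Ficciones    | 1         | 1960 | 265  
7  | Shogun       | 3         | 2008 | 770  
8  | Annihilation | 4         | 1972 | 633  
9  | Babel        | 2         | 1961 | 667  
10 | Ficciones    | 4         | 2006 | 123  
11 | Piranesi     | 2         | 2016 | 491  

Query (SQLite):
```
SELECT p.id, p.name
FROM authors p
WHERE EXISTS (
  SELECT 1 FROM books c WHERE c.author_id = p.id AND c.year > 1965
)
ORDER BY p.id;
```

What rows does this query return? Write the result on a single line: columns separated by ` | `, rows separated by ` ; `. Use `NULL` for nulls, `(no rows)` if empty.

1 | Gita ; 2 | Sol ; 3 | Kira ; 4 | Raj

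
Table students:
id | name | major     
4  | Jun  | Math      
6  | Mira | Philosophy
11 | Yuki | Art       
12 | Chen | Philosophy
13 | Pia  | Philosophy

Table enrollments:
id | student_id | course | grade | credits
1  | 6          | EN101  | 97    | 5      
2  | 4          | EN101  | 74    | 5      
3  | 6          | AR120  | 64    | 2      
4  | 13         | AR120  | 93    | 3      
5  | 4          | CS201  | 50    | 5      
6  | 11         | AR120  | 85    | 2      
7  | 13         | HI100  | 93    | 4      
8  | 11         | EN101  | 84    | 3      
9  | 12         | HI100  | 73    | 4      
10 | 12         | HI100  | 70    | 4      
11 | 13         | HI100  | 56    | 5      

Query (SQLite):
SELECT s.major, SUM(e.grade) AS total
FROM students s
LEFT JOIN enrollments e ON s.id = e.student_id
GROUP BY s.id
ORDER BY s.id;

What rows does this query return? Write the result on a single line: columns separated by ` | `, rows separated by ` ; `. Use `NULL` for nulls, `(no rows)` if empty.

LEFT JOIN keeps every students row; unmatched ones get NULL for enrollments columns.
Group by students.id and compute SUM(e.grade). SUM over an all-NULL group is NULL.
  4: ids {2, 5} → SUM(e.grade)=124
  6: ids {1, 3} → SUM(e.grade)=161
  11: ids {6, 8} → SUM(e.grade)=169
  12: ids {9, 10} → SUM(e.grade)=143
  13: ids {4, 7, 11} → SUM(e.grade)=242

Math | 124 ; Philosophy | 161 ; Art | 169 ; Philosophy | 143 ; Philosophy | 242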